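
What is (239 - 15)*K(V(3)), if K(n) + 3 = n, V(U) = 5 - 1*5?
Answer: -672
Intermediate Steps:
V(U) = 0 (V(U) = 5 - 5 = 0)
K(n) = -3 + n
(239 - 15)*K(V(3)) = (239 - 15)*(-3 + 0) = 224*(-3) = -672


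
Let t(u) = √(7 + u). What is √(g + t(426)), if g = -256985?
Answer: √(-256985 + √433) ≈ 506.92*I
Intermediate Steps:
√(g + t(426)) = √(-256985 + √(7 + 426)) = √(-256985 + √433)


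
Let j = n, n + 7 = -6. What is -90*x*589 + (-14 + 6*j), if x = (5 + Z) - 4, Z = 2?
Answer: -159122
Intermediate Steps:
x = 3 (x = (5 + 2) - 4 = 7 - 4 = 3)
n = -13 (n = -7 - 6 = -13)
j = -13
-90*x*589 + (-14 + 6*j) = -90*3*589 + (-14 + 6*(-13)) = -270*589 + (-14 - 78) = -159030 - 92 = -159122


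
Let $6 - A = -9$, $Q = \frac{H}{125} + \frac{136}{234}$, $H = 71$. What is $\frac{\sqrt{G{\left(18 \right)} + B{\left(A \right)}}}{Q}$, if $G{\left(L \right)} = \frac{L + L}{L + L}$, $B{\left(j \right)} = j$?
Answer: $\frac{58500}{16807} \approx 3.4807$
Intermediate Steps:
$Q = \frac{16807}{14625}$ ($Q = \frac{71}{125} + \frac{136}{234} = 71 \cdot \frac{1}{125} + 136 \cdot \frac{1}{234} = \frac{71}{125} + \frac{68}{117} = \frac{16807}{14625} \approx 1.1492$)
$A = 15$ ($A = 6 - -9 = 6 + 9 = 15$)
$G{\left(L \right)} = 1$ ($G{\left(L \right)} = \frac{2 L}{2 L} = 2 L \frac{1}{2 L} = 1$)
$\frac{\sqrt{G{\left(18 \right)} + B{\left(A \right)}}}{Q} = \frac{\sqrt{1 + 15}}{\frac{16807}{14625}} = \sqrt{16} \cdot \frac{14625}{16807} = 4 \cdot \frac{14625}{16807} = \frac{58500}{16807}$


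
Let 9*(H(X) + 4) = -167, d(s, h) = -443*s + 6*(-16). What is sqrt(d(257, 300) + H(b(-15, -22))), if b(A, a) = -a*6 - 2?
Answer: I*sqrt(1025726)/3 ≈ 337.59*I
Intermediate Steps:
d(s, h) = -96 - 443*s (d(s, h) = -443*s - 96 = -96 - 443*s)
b(A, a) = -2 - 6*a (b(A, a) = -6*a - 2 = -2 - 6*a)
H(X) = -203/9 (H(X) = -4 + (1/9)*(-167) = -4 - 167/9 = -203/9)
sqrt(d(257, 300) + H(b(-15, -22))) = sqrt((-96 - 443*257) - 203/9) = sqrt((-96 - 113851) - 203/9) = sqrt(-113947 - 203/9) = sqrt(-1025726/9) = I*sqrt(1025726)/3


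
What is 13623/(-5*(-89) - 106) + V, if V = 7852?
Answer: 891817/113 ≈ 7892.2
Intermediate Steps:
13623/(-5*(-89) - 106) + V = 13623/(-5*(-89) - 106) + 7852 = 13623/(445 - 106) + 7852 = 13623/339 + 7852 = 13623*(1/339) + 7852 = 4541/113 + 7852 = 891817/113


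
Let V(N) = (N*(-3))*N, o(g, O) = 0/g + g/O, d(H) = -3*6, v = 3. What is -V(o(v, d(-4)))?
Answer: 1/12 ≈ 0.083333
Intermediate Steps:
d(H) = -18
o(g, O) = g/O (o(g, O) = 0 + g/O = g/O)
V(N) = -3*N² (V(N) = (-3*N)*N = -3*N²)
-V(o(v, d(-4))) = -(-3)*(3/(-18))² = -(-3)*(3*(-1/18))² = -(-3)*(-⅙)² = -(-3)/36 = -1*(-1/12) = 1/12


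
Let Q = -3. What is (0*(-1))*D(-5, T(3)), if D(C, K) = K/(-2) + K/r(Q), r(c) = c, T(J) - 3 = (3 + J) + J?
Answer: 0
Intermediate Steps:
T(J) = 6 + 2*J (T(J) = 3 + ((3 + J) + J) = 3 + (3 + 2*J) = 6 + 2*J)
D(C, K) = -5*K/6 (D(C, K) = K/(-2) + K/(-3) = K*(-½) + K*(-⅓) = -K/2 - K/3 = -5*K/6)
(0*(-1))*D(-5, T(3)) = (0*(-1))*(-5*(6 + 2*3)/6) = 0*(-5*(6 + 6)/6) = 0*(-⅚*12) = 0*(-10) = 0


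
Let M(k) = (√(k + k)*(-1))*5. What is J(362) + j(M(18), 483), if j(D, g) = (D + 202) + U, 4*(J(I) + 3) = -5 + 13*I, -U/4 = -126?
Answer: 7393/4 ≈ 1848.3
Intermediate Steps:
U = 504 (U = -4*(-126) = 504)
J(I) = -17/4 + 13*I/4 (J(I) = -3 + (-5 + 13*I)/4 = -3 + (-5/4 + 13*I/4) = -17/4 + 13*I/4)
M(k) = -5*√2*√k (M(k) = (√(2*k)*(-1))*5 = ((√2*√k)*(-1))*5 = -√2*√k*5 = -5*√2*√k)
j(D, g) = 706 + D (j(D, g) = (D + 202) + 504 = (202 + D) + 504 = 706 + D)
J(362) + j(M(18), 483) = (-17/4 + (13/4)*362) + (706 - 5*√2*√18) = (-17/4 + 2353/2) + (706 - 5*√2*3*√2) = 4689/4 + (706 - 30) = 4689/4 + 676 = 7393/4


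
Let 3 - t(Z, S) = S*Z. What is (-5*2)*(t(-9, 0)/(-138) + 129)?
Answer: -29665/23 ≈ -1289.8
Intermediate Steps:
t(Z, S) = 3 - S*Z
(-5*2)*(t(-9, 0)/(-138) + 129) = (-5*2)*((3 - 1*0*(-9))/(-138) + 129) = -10*((3 + 0)*(-1/138) + 129) = -10*(3*(-1/138) + 129) = -10*(-1/46 + 129) = -10*5933/46 = -29665/23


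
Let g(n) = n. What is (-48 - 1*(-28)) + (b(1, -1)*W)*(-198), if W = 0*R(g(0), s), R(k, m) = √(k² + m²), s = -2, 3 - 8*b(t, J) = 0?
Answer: -20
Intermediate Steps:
b(t, J) = 3/8 (b(t, J) = 3/8 - ⅛*0 = 3/8 + 0 = 3/8)
W = 0 (W = 0*√(0² + (-2)²) = 0*√(0 + 4) = 0*√4 = 0*2 = 0)
(-48 - 1*(-28)) + (b(1, -1)*W)*(-198) = (-48 - 1*(-28)) + ((3/8)*0)*(-198) = (-48 + 28) + 0*(-198) = -20 + 0 = -20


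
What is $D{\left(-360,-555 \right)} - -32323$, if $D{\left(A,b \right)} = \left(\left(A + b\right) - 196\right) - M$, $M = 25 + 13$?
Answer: $31174$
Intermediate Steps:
$M = 38$
$D{\left(A,b \right)} = -234 + A + b$ ($D{\left(A,b \right)} = \left(\left(A + b\right) - 196\right) - 38 = \left(-196 + A + b\right) - 38 = -234 + A + b$)
$D{\left(-360,-555 \right)} - -32323 = \left(-234 - 360 - 555\right) - -32323 = -1149 + \left(-62843 + 95166\right) = -1149 + 32323 = 31174$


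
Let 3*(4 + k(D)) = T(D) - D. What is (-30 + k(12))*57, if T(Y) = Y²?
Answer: 570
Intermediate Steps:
k(D) = -4 - D/3 + D²/3 (k(D) = -4 + (D² - D)/3 = -4 + (-D/3 + D²/3) = -4 - D/3 + D²/3)
(-30 + k(12))*57 = (-30 + (-4 - ⅓*12 + (⅓)*12²))*57 = (-30 + (-4 - 4 + (⅓)*144))*57 = (-30 + (-4 - 4 + 48))*57 = (-30 + 40)*57 = 10*57 = 570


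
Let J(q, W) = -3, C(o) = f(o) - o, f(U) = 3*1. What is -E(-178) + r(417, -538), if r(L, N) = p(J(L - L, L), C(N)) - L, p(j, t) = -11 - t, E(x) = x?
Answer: -791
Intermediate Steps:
f(U) = 3
C(o) = 3 - o
r(L, N) = -14 + N - L (r(L, N) = (-11 - (3 - N)) - L = (-11 + (-3 + N)) - L = (-14 + N) - L = -14 + N - L)
-E(-178) + r(417, -538) = -1*(-178) + (-14 - 538 - 1*417) = 178 + (-14 - 538 - 417) = 178 - 969 = -791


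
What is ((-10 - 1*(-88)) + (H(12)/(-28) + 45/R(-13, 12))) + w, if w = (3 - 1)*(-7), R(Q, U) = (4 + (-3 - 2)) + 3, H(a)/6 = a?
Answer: 1175/14 ≈ 83.929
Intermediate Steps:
H(a) = 6*a
R(Q, U) = 2 (R(Q, U) = (4 - 5) + 3 = -1 + 3 = 2)
w = -14 (w = 2*(-7) = -14)
((-10 - 1*(-88)) + (H(12)/(-28) + 45/R(-13, 12))) + w = ((-10 - 1*(-88)) + ((6*12)/(-28) + 45/2)) - 14 = ((-10 + 88) + (72*(-1/28) + 45*(1/2))) - 14 = (78 + (-18/7 + 45/2)) - 14 = (78 + 279/14) - 14 = 1371/14 - 14 = 1175/14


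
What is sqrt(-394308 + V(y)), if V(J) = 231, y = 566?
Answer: I*sqrt(394077) ≈ 627.76*I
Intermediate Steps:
sqrt(-394308 + V(y)) = sqrt(-394308 + 231) = sqrt(-394077) = I*sqrt(394077)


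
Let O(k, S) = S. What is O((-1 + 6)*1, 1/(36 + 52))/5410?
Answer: 1/476080 ≈ 2.1005e-6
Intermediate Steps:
O((-1 + 6)*1, 1/(36 + 52))/5410 = 1/((36 + 52)*5410) = (1/5410)/88 = (1/88)*(1/5410) = 1/476080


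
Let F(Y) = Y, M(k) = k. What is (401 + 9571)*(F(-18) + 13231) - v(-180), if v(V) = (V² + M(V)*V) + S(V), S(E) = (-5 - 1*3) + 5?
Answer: 131695239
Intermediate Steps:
S(E) = -3 (S(E) = (-5 - 3) + 5 = -8 + 5 = -3)
v(V) = -3 + 2*V² (v(V) = (V² + V*V) - 3 = (V² + V²) - 3 = 2*V² - 3 = -3 + 2*V²)
(401 + 9571)*(F(-18) + 13231) - v(-180) = (401 + 9571)*(-18 + 13231) - (-3 + 2*(-180)²) = 9972*13213 - (-3 + 2*32400) = 131760036 - (-3 + 64800) = 131760036 - 1*64797 = 131760036 - 64797 = 131695239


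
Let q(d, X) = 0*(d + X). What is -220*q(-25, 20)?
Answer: 0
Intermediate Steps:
q(d, X) = 0 (q(d, X) = 0*(X + d) = 0)
-220*q(-25, 20) = -220*0 = 0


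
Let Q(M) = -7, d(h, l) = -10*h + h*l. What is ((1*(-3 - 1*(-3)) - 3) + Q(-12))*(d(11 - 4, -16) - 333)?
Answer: 5150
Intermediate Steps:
((1*(-3 - 1*(-3)) - 3) + Q(-12))*(d(11 - 4, -16) - 333) = ((1*(-3 - 1*(-3)) - 3) - 7)*((11 - 4)*(-10 - 16) - 333) = ((1*(-3 + 3) - 3) - 7)*(7*(-26) - 333) = ((1*0 - 3) - 7)*(-182 - 333) = ((0 - 3) - 7)*(-515) = (-3 - 7)*(-515) = -10*(-515) = 5150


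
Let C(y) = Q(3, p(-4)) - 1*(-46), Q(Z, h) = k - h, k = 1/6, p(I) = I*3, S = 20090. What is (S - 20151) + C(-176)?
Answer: -17/6 ≈ -2.8333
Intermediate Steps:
p(I) = 3*I
k = 1/6 ≈ 0.16667
Q(Z, h) = 1/6 - h
C(y) = 349/6 (C(y) = (1/6 - 3*(-4)) - 1*(-46) = (1/6 - 1*(-12)) + 46 = (1/6 + 12) + 46 = 73/6 + 46 = 349/6)
(S - 20151) + C(-176) = (20090 - 20151) + 349/6 = -61 + 349/6 = -17/6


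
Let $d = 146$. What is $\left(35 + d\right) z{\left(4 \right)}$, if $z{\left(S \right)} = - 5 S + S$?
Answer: $-2896$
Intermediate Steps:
$z{\left(S \right)} = - 4 S$
$\left(35 + d\right) z{\left(4 \right)} = \left(35 + 146\right) \left(\left(-4\right) 4\right) = 181 \left(-16\right) = -2896$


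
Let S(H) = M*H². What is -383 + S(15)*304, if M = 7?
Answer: 478417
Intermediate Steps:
S(H) = 7*H²
-383 + S(15)*304 = -383 + (7*15²)*304 = -383 + (7*225)*304 = -383 + 1575*304 = -383 + 478800 = 478417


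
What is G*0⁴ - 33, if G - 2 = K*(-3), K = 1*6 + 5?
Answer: -33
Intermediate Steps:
K = 11 (K = 6 + 5 = 11)
G = -31 (G = 2 + 11*(-3) = 2 - 33 = -31)
G*0⁴ - 33 = -31*0⁴ - 33 = -31*0 - 33 = 0 - 33 = -33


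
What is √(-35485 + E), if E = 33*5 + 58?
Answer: 3*I*√3918 ≈ 187.78*I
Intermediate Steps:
E = 223 (E = 165 + 58 = 223)
√(-35485 + E) = √(-35485 + 223) = √(-35262) = 3*I*√3918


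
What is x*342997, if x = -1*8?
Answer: -2743976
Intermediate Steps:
x = -8
x*342997 = -8*342997 = -2743976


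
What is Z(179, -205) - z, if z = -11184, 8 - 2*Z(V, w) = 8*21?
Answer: 11104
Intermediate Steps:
Z(V, w) = -80 (Z(V, w) = 4 - 4*21 = 4 - ½*168 = 4 - 84 = -80)
Z(179, -205) - z = -80 - 1*(-11184) = -80 + 11184 = 11104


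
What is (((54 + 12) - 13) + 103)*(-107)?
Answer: -16692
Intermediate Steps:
(((54 + 12) - 13) + 103)*(-107) = ((66 - 13) + 103)*(-107) = (53 + 103)*(-107) = 156*(-107) = -16692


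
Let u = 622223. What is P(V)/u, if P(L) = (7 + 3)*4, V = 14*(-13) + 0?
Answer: 40/622223 ≈ 6.4286e-5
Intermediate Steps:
V = -182 (V = -182 + 0 = -182)
P(L) = 40 (P(L) = 10*4 = 40)
P(V)/u = 40/622223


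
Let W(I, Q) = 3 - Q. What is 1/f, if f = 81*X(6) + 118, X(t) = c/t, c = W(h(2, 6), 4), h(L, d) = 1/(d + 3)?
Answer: 2/209 ≈ 0.0095694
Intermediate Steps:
h(L, d) = 1/(3 + d)
c = -1 (c = 3 - 1*4 = 3 - 4 = -1)
X(t) = -1/t
f = 209/2 (f = 81*(-1/6) + 118 = -27/2 + 118 = 209/2 ≈ 104.50)
1/f = 1/(209/2) = 2/209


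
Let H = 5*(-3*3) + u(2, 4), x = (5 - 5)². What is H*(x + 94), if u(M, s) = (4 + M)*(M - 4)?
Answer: -5358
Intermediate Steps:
x = 0 (x = 0² = 0)
u(M, s) = (-4 + M)*(4 + M) (u(M, s) = (4 + M)*(-4 + M) = (-4 + M)*(4 + M))
H = -57 (H = 5*(-3*3) + (-16 + 2²) = 5*(-9) + (-16 + 4) = -45 - 12 = -57)
H*(x + 94) = -57*(0 + 94) = -57*94 = -5358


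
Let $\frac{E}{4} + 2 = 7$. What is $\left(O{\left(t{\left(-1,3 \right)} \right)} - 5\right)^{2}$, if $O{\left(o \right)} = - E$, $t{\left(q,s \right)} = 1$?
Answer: $625$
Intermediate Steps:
$E = 20$ ($E = -8 + 4 \cdot 7 = -8 + 28 = 20$)
$O{\left(o \right)} = -20$ ($O{\left(o \right)} = \left(-1\right) 20 = -20$)
$\left(O{\left(t{\left(-1,3 \right)} \right)} - 5\right)^{2} = \left(-20 - 5\right)^{2} = \left(-25\right)^{2} = 625$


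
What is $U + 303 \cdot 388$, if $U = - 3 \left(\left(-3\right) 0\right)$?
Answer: $117564$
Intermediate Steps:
$U = 0$ ($U = \left(-3\right) 0 = 0$)
$U + 303 \cdot 388 = 0 + 303 \cdot 388 = 0 + 117564 = 117564$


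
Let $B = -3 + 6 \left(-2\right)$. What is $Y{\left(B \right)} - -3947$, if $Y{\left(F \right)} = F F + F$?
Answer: $4157$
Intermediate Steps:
$B = -15$ ($B = -3 - 12 = -15$)
$Y{\left(F \right)} = F + F^{2}$ ($Y{\left(F \right)} = F^{2} + F = F + F^{2}$)
$Y{\left(B \right)} - -3947 = - 15 \left(1 - 15\right) - -3947 = \left(-15\right) \left(-14\right) + 3947 = 210 + 3947 = 4157$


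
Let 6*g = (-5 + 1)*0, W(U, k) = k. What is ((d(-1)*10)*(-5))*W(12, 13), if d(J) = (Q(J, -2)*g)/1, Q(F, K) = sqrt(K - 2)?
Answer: 0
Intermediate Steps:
Q(F, K) = sqrt(-2 + K)
g = 0 (g = ((-5 + 1)*0)/6 = (-4*0)/6 = (1/6)*0 = 0)
d(J) = 0 (d(J) = (sqrt(-2 - 2)*0)/1 = (sqrt(-4)*0)*1 = ((2*I)*0)*1 = 0*1 = 0)
((d(-1)*10)*(-5))*W(12, 13) = ((0*10)*(-5))*13 = (0*(-5))*13 = 0*13 = 0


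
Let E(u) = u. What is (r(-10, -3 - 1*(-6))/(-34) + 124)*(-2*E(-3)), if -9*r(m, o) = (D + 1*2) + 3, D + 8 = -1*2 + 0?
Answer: 37939/51 ≈ 743.90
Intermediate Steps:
D = -10 (D = -8 + (-1*2 + 0) = -8 + (-2 + 0) = -8 - 2 = -10)
r(m, o) = 5/9 (r(m, o) = -((-10 + 1*2) + 3)/9 = -((-10 + 2) + 3)/9 = -(-8 + 3)/9 = -1/9*(-5) = 5/9)
(r(-10, -3 - 1*(-6))/(-34) + 124)*(-2*E(-3)) = ((5/9)/(-34) + 124)*(-2*(-3)) = ((5/9)*(-1/34) + 124)*6 = (-5/306 + 124)*6 = (37939/306)*6 = 37939/51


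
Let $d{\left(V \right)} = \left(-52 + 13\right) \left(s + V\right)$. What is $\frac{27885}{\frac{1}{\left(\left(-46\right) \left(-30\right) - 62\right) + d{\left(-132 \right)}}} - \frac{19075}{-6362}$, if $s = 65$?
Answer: $\frac{697376597545}{6362} \approx 1.0962 \cdot 10^{8}$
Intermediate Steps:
$d{\left(V \right)} = -2535 - 39 V$ ($d{\left(V \right)} = \left(-52 + 13\right) \left(65 + V\right) = - 39 \left(65 + V\right) = -2535 - 39 V$)
$\frac{27885}{\frac{1}{\left(\left(-46\right) \left(-30\right) - 62\right) + d{\left(-132 \right)}}} - \frac{19075}{-6362} = \frac{27885}{\frac{1}{\left(\left(-46\right) \left(-30\right) - 62\right) - -2613}} - \frac{19075}{-6362} = \frac{27885}{\frac{1}{\left(1380 - 62\right) + \left(-2535 + 5148\right)}} - - \frac{19075}{6362} = \frac{27885}{\frac{1}{1318 + 2613}} + \frac{19075}{6362} = \frac{27885}{\frac{1}{3931}} + \frac{19075}{6362} = 27885 \frac{1}{\frac{1}{3931}} + \frac{19075}{6362} = 27885 \cdot 3931 + \frac{19075}{6362} = 109615935 + \frac{19075}{6362} = \frac{697376597545}{6362}$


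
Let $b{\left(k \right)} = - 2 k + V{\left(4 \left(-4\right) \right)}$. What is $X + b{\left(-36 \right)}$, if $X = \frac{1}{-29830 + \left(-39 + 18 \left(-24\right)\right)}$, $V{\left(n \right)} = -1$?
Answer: $\frac{2151370}{30301} \approx 71.0$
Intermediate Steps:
$X = - \frac{1}{30301}$ ($X = \frac{1}{-29830 - 471} = \frac{1}{-30301} = - \frac{1}{30301} \approx -3.3002 \cdot 10^{-5}$)
$b{\left(k \right)} = -1 - 2 k$ ($b{\left(k \right)} = - 2 k - 1 = -1 - 2 k$)
$X + b{\left(-36 \right)} = - \frac{1}{30301} - -71 = - \frac{1}{30301} + \left(-1 + 72\right) = - \frac{1}{30301} + 71 = \frac{2151370}{30301}$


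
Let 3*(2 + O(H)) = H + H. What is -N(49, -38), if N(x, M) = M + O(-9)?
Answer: 46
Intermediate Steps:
O(H) = -2 + 2*H/3 (O(H) = -2 + (H + H)/3 = -2 + (2*H)/3 = -2 + 2*H/3)
N(x, M) = -8 + M (N(x, M) = M + (-2 + (⅔)*(-9)) = M + (-2 - 6) = M - 8 = -8 + M)
-N(49, -38) = -(-8 - 38) = -1*(-46) = 46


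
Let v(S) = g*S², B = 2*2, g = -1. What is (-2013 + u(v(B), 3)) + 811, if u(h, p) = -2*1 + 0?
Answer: -1204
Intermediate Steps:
B = 4
v(S) = -S²
u(h, p) = -2 (u(h, p) = -2 + 0 = -2)
(-2013 + u(v(B), 3)) + 811 = (-2013 - 2) + 811 = -2015 + 811 = -1204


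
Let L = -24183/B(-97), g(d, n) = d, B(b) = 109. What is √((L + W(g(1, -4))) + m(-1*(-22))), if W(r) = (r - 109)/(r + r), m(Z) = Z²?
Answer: 7*√50467/109 ≈ 14.427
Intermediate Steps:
W(r) = (-109 + r)/(2*r) (W(r) = (-109 + r)/((2*r)) = (-109 + r)*(1/(2*r)) = (-109 + r)/(2*r))
L = -24183/109 ≈ -221.86
√((L + W(g(1, -4))) + m(-1*(-22))) = √((-24183/109 + (½)*(-109 + 1)/1) + (-1*(-22))²) = √((-24183/109 + (½)*1*(-108)) + 22²) = √((-24183/109 - 54) + 484) = √(-30069/109 + 484) = √(22687/109) = 7*√50467/109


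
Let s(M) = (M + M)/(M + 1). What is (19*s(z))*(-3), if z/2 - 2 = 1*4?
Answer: -1368/13 ≈ -105.23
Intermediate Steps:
z = 12 (z = 4 + 2*(1*4) = 4 + 2*4 = 4 + 8 = 12)
s(M) = 2*M/(1 + M) (s(M) = (2*M)/(1 + M) = 2*M/(1 + M))
(19*s(z))*(-3) = (19*(2*12/(1 + 12)))*(-3) = (19*(2*12/13))*(-3) = (19*(2*12*(1/13)))*(-3) = (19*(24/13))*(-3) = (456/13)*(-3) = -1368/13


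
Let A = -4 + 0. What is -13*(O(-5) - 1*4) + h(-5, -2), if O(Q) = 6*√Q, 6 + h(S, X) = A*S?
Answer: 66 - 78*I*√5 ≈ 66.0 - 174.41*I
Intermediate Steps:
A = -4
h(S, X) = -6 - 4*S
-13*(O(-5) - 1*4) + h(-5, -2) = -13*(6*√(-5) - 1*4) + (-6 - 4*(-5)) = -13*(6*(I*√5) - 4) + (-6 + 20) = -13*(6*I*√5 - 4) + 14 = -13*(-4 + 6*I*√5) + 14 = (52 - 78*I*√5) + 14 = 66 - 78*I*√5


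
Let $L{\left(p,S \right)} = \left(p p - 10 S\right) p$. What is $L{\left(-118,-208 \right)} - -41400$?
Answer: $-1847072$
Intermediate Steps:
$L{\left(p,S \right)} = p \left(p^{2} - 10 S\right)$ ($L{\left(p,S \right)} = \left(p^{2} - 10 S\right) p = p \left(p^{2} - 10 S\right)$)
$L{\left(-118,-208 \right)} - -41400 = - 118 \left(\left(-118\right)^{2} - -2080\right) - -41400 = - 118 \left(13924 + 2080\right) + 41400 = \left(-118\right) 16004 + 41400 = -1888472 + 41400 = -1847072$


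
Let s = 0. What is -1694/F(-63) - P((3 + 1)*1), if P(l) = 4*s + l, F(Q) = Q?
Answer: 206/9 ≈ 22.889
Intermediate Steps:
P(l) = l (P(l) = 4*0 + l = 0 + l = l)
-1694/F(-63) - P((3 + 1)*1) = -1694/(-63) - (3 + 1) = -1694*(-1/63) - 4 = 242/9 - 1*4 = 242/9 - 4 = 206/9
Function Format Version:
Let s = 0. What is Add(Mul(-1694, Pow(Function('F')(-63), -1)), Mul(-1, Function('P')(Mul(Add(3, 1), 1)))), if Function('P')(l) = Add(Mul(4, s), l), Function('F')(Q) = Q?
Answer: Rational(206, 9) ≈ 22.889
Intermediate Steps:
Function('P')(l) = l (Function('P')(l) = Add(Mul(4, 0), l) = Add(0, l) = l)
Add(Mul(-1694, Pow(Function('F')(-63), -1)), Mul(-1, Function('P')(Mul(Add(3, 1), 1)))) = Add(Mul(-1694, Pow(-63, -1)), Mul(-1, Mul(Add(3, 1), 1))) = Add(Mul(-1694, Rational(-1, 63)), Mul(-1, Mul(4, 1))) = Add(Rational(242, 9), Mul(-1, 4)) = Add(Rational(242, 9), -4) = Rational(206, 9)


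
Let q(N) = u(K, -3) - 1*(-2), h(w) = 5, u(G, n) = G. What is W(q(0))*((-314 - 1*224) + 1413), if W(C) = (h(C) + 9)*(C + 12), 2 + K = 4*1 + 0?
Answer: 196000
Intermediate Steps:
K = 2 (K = -2 + (4*1 + 0) = -2 + (4 + 0) = -2 + 4 = 2)
q(N) = 4 (q(N) = 2 - 1*(-2) = 2 + 2 = 4)
W(C) = 168 + 14*C (W(C) = (5 + 9)*(C + 12) = 14*(12 + C) = 168 + 14*C)
W(q(0))*((-314 - 1*224) + 1413) = (168 + 14*4)*((-314 - 1*224) + 1413) = (168 + 56)*((-314 - 224) + 1413) = 224*(-538 + 1413) = 224*875 = 196000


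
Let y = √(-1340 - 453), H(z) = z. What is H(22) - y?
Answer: 22 - I*√1793 ≈ 22.0 - 42.344*I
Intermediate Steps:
y = I*√1793 (y = √(-1793) = I*√1793 ≈ 42.344*I)
H(22) - y = 22 - I*√1793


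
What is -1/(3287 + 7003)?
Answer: -1/10290 ≈ -9.7182e-5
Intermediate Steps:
-1/(3287 + 7003) = -1/10290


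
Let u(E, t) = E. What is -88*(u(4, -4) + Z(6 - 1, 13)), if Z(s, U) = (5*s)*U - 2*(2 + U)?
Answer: -26312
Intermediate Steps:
Z(s, U) = -4 - 2*U + 5*U*s (Z(s, U) = 5*U*s + (-4 - 2*U) = -4 - 2*U + 5*U*s)
-88*(u(4, -4) + Z(6 - 1, 13)) = -88*(4 + (-4 - 2*13 + 5*13*(6 - 1))) = -88*(4 + (-4 - 26 + 5*13*5)) = -88*(4 + (-4 - 26 + 325)) = -88*(4 + 295) = -88*299 = -26312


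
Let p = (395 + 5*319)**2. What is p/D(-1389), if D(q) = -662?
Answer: -1980050/331 ≈ -5982.0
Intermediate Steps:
p = 3960100 (p = (395 + 1595)**2 = 1990**2 = 3960100)
p/D(-1389) = 3960100/(-662) = 3960100*(-1/662) = -1980050/331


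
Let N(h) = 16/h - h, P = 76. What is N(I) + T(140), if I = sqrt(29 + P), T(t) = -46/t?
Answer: -23/70 - 89*sqrt(105)/105 ≈ -9.0141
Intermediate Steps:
I = sqrt(105) (I = sqrt(29 + 76) = sqrt(105) ≈ 10.247)
N(h) = -h + 16/h
N(I) + T(140) = (-sqrt(105) + 16/(sqrt(105))) - 46/140 = (-sqrt(105) + 16*(sqrt(105)/105)) - 46*1/140 = (-sqrt(105) + 16*sqrt(105)/105) - 23/70 = -89*sqrt(105)/105 - 23/70 = -23/70 - 89*sqrt(105)/105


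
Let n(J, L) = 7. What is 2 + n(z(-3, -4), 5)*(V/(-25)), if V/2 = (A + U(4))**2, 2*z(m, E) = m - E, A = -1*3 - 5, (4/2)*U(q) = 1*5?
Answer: -747/50 ≈ -14.940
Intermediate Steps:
U(q) = 5/2 (U(q) = (1*5)/2 = (1/2)*5 = 5/2)
A = -8 (A = -3 - 5 = -8)
z(m, E) = m/2 - E/2 (z(m, E) = (m - E)/2 = m/2 - E/2)
V = 121/2 (V = 2*(-8 + 5/2)**2 = 2*(-11/2)**2 = 2*(121/4) = 121/2 ≈ 60.500)
2 + n(z(-3, -4), 5)*(V/(-25)) = 2 + 7*((121/2)/(-25)) = 2 + 7*((121/2)*(-1/25)) = 2 + 7*(-121/50) = 2 - 847/50 = -747/50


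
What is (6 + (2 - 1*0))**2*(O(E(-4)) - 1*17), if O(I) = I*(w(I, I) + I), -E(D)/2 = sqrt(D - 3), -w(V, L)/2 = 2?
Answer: -2880 + 512*I*sqrt(7) ≈ -2880.0 + 1354.6*I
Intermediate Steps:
w(V, L) = -4 (w(V, L) = -2*2 = -4)
E(D) = -2*sqrt(-3 + D) (E(D) = -2*sqrt(D - 3) = -2*sqrt(-3 + D))
O(I) = I*(-4 + I)
(6 + (2 - 1*0))**2*(O(E(-4)) - 1*17) = (6 + (2 - 1*0))**2*((-2*sqrt(-3 - 4))*(-4 - 2*sqrt(-3 - 4)) - 1*17) = (6 + (2 + 0))**2*((-2*I*sqrt(7))*(-4 - 2*I*sqrt(7)) - 17) = (6 + 2)**2*((-2*I*sqrt(7))*(-4 - 2*I*sqrt(7)) - 17) = 8**2*((-2*I*sqrt(7))*(-4 - 2*I*sqrt(7)) - 17) = 64*(-2*I*sqrt(7)*(-4 - 2*I*sqrt(7)) - 17) = 64*(-17 - 2*I*sqrt(7)*(-4 - 2*I*sqrt(7))) = -1088 - 128*I*sqrt(7)*(-4 - 2*I*sqrt(7))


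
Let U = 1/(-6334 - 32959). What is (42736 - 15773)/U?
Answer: -1059457159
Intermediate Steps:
U = -1/39293 (U = 1/(-39293) = -1/39293 ≈ -2.5450e-5)
(42736 - 15773)/U = (42736 - 15773)/(-1/39293) = 26963*(-39293) = -1059457159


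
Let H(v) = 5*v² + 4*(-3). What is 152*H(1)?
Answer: -1064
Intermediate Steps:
H(v) = -12 + 5*v² (H(v) = 5*v² - 12 = -12 + 5*v²)
152*H(1) = 152*(-12 + 5*1²) = 152*(-12 + 5*1) = 152*(-12 + 5) = 152*(-7) = -1064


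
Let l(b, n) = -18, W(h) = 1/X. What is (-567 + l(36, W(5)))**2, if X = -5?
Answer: 342225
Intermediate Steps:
W(h) = -1/5 (W(h) = 1/(-5) = -1/5)
(-567 + l(36, W(5)))**2 = (-567 - 18)**2 = (-585)**2 = 342225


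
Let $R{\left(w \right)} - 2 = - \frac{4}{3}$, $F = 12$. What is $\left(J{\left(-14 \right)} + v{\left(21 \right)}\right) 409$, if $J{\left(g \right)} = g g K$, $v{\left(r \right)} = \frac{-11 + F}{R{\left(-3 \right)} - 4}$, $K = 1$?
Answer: $\frac{800413}{10} \approx 80041.0$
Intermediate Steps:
$R{\left(w \right)} = \frac{2}{3}$ ($R{\left(w \right)} = 2 - \frac{4}{3} = \frac{2}{3}$)
$v{\left(r \right)} = - \frac{3}{10}$ ($v{\left(r \right)} = \frac{-11 + 12}{\frac{2}{3} - 4} = 1 \frac{1}{- \frac{10}{3}} = 1 \left(- \frac{3}{10}\right) = - \frac{3}{10}$)
$J{\left(g \right)} = g^{2}$ ($J{\left(g \right)} = g g 1 = g^{2} \cdot 1 = g^{2}$)
$\left(J{\left(-14 \right)} + v{\left(21 \right)}\right) 409 = \left(\left(-14\right)^{2} - \frac{3}{10}\right) 409 = \left(196 - \frac{3}{10}\right) 409 = \frac{1957}{10} \cdot 409 = \frac{800413}{10}$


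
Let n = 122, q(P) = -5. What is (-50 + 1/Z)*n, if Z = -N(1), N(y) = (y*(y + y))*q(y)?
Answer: -30439/5 ≈ -6087.8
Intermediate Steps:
N(y) = -10*y**2 (N(y) = (y*(y + y))*(-5) = (y*(2*y))*(-5) = (2*y**2)*(-5) = -10*y**2)
Z = 10 (Z = -(-10)*1**2 = -(-10) = -1*(-10) = 10)
(-50 + 1/Z)*n = (-50 + 1/10)*122 = -499/10*122 = -30439/5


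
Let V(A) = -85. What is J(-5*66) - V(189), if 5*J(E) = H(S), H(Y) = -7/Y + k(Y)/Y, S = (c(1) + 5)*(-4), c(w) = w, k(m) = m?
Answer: 10231/120 ≈ 85.258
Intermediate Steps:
S = -24 (S = (1 + 5)*(-4) = 6*(-4) = -24)
H(Y) = 1 - 7/Y (H(Y) = -7/Y + Y/Y = -7/Y + 1 = 1 - 7/Y)
J(E) = 31/120 (J(E) = ((-7 - 24)/(-24))/5 = (-1/24*(-31))/5 = (⅕)*(31/24) = 31/120)
J(-5*66) - V(189) = 31/120 - 1*(-85) = 31/120 + 85 = 10231/120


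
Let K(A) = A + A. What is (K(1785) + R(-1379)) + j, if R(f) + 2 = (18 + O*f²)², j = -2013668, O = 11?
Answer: 437565608678661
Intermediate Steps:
K(A) = 2*A
R(f) = -2 + (18 + 11*f²)²
(K(1785) + R(-1379)) + j = (2*1785 + (-2 + (18 + 11*(-1379)²)²)) - 2013668 = (3570 + (-2 + (18 + 11*1901641)²)) - 2013668 = (3570 + (-2 + (18 + 20918051)²)) - 2013668 = (3570 + (-2 + 20918069²)) - 2013668 = (3570 + (-2 + 437565610688761)) - 2013668 = (3570 + 437565610688759) - 2013668 = 437565610692329 - 2013668 = 437565608678661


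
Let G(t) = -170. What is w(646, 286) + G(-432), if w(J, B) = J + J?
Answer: 1122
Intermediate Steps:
w(J, B) = 2*J
w(646, 286) + G(-432) = 2*646 - 170 = 1292 - 170 = 1122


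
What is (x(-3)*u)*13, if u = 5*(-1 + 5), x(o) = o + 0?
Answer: -780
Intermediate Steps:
x(o) = o
u = 20 (u = 5*4 = 20)
(x(-3)*u)*13 = -3*20*13 = -60*13 = -780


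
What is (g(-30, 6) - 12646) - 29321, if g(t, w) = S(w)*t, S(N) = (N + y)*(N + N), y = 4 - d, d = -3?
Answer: -46647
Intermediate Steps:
y = 7 (y = 4 - 1*(-3) = 4 + 3 = 7)
S(N) = 2*N*(7 + N) (S(N) = (N + 7)*(N + N) = (7 + N)*(2*N) = 2*N*(7 + N))
g(t, w) = 2*t*w*(7 + w) (g(t, w) = (2*w*(7 + w))*t = 2*t*w*(7 + w))
(g(-30, 6) - 12646) - 29321 = (2*(-30)*6*(7 + 6) - 12646) - 29321 = (2*(-30)*6*13 - 12646) - 29321 = (-4680 - 12646) - 29321 = -17326 - 29321 = -46647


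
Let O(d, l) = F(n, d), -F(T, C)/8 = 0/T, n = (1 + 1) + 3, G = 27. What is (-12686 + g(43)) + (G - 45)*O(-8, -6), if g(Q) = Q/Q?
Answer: -12685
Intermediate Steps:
n = 5 (n = 2 + 3 = 5)
g(Q) = 1
F(T, C) = 0 (F(T, C) = -0/T = -8*0 = 0)
O(d, l) = 0
(-12686 + g(43)) + (G - 45)*O(-8, -6) = (-12686 + 1) + (27 - 45)*0 = -12685 - 18*0 = -12685 + 0 = -12685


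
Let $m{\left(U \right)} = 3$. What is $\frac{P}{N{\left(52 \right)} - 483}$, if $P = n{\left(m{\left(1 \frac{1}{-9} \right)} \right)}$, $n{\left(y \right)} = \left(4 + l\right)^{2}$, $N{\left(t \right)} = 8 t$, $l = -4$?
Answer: $0$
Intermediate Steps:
$n{\left(y \right)} = 0$ ($n{\left(y \right)} = \left(4 - 4\right)^{2} = 0^{2} = 0$)
$P = 0$
$\frac{P}{N{\left(52 \right)} - 483} = \frac{0}{8 \cdot 52 - 483} = \frac{0}{416 - 483} = \frac{0}{-67} = 0 \left(- \frac{1}{67}\right) = 0$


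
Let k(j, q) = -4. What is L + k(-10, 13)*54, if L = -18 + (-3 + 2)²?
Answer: -233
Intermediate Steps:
L = -17 (L = -18 + (-1)² = -18 + 1 = -17)
L + k(-10, 13)*54 = -17 - 4*54 = -17 - 216 = -233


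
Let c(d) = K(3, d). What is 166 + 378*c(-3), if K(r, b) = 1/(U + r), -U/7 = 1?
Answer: 143/2 ≈ 71.500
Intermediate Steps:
U = -7 (U = -7*1 = -7)
K(r, b) = 1/(-7 + r)
c(d) = -¼ (c(d) = 1/(-7 + 3) = 1/(-4) = -¼)
166 + 378*c(-3) = 166 + 378*(-¼) = 166 - 189/2 = 143/2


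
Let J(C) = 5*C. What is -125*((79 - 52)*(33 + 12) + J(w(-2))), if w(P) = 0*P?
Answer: -151875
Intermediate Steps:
w(P) = 0
-125*((79 - 52)*(33 + 12) + J(w(-2))) = -125*((79 - 52)*(33 + 12) + 5*0) = -125*(27*45 + 0) = -125*(1215 + 0) = -125*1215 = -151875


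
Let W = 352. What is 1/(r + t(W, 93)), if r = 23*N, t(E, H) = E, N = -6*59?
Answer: -1/7790 ≈ -0.00012837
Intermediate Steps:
N = -354
r = -8142 (r = 23*(-354) = -8142)
1/(r + t(W, 93)) = 1/(-8142 + 352) = 1/(-7790) = -1/7790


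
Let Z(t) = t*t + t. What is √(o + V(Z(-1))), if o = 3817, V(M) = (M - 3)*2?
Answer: √3811 ≈ 61.733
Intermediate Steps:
Z(t) = t + t² (Z(t) = t² + t = t + t²)
V(M) = -6 + 2*M (V(M) = (-3 + M)*2 = -6 + 2*M)
√(o + V(Z(-1))) = √(3817 + (-6 + 2*(-(1 - 1)))) = √(3817 + (-6 + 2*(-1*0))) = √(3817 + (-6 + 2*0)) = √(3817 + (-6 + 0)) = √(3817 - 6) = √3811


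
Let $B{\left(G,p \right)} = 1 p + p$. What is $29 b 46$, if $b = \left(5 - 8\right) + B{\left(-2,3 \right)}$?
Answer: $4002$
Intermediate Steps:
$B{\left(G,p \right)} = 2 p$ ($B{\left(G,p \right)} = p + p = 2 p$)
$b = 3$ ($b = \left(5 - 8\right) + 2 \cdot 3 = -3 + 6 = 3$)
$29 b 46 = 29 \cdot 3 \cdot 46 = 87 \cdot 46 = 4002$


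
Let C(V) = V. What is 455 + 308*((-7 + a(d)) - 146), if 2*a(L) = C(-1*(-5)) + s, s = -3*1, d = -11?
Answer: -46361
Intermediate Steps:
s = -3
a(L) = 1 (a(L) = (-1*(-5) - 3)/2 = (5 - 3)/2 = (½)*2 = 1)
455 + 308*((-7 + a(d)) - 146) = 455 + 308*((-7 + 1) - 146) = 455 + 308*(-6 - 146) = 455 + 308*(-152) = 455 - 46816 = -46361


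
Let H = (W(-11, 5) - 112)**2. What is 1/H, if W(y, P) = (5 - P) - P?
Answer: 1/13689 ≈ 7.3051e-5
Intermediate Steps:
W(y, P) = 5 - 2*P
H = 13689 (H = ((5 - 2*5) - 112)**2 = ((5 - 10) - 112)**2 = (-5 - 112)**2 = (-117)**2 = 13689)
1/H = 1/13689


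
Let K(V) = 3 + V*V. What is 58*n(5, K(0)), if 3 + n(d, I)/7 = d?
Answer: 812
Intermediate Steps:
K(V) = 3 + V**2
n(d, I) = -21 + 7*d
58*n(5, K(0)) = 58*(-21 + 7*5) = 58*(-21 + 35) = 58*14 = 812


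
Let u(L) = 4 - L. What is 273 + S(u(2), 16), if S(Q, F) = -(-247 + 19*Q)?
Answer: 482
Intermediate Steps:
S(Q, F) = 247 - 19*Q (S(Q, F) = -(-247 + 19*Q) = -19*(-13 + Q) = 247 - 19*Q)
273 + S(u(2), 16) = 273 + (247 - 19*(4 - 1*2)) = 273 + (247 - 19*(4 - 2)) = 273 + (247 - 19*2) = 273 + (247 - 38) = 273 + 209 = 482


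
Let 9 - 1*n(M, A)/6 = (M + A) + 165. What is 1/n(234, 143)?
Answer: -1/3198 ≈ -0.00031270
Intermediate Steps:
n(M, A) = -936 - 6*A - 6*M (n(M, A) = 54 - 6*((M + A) + 165) = 54 - 6*((A + M) + 165) = 54 - 6*(165 + A + M) = 54 + (-990 - 6*A - 6*M) = -936 - 6*A - 6*M)
1/n(234, 143) = 1/(-936 - 6*143 - 6*234) = 1/(-936 - 858 - 1404) = 1/(-3198) = -1/3198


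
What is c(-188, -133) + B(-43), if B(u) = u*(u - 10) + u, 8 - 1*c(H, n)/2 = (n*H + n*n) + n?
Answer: -82868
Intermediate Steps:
c(H, n) = 16 - 2*n - 2*n² - 2*H*n (c(H, n) = 16 - 2*((n*H + n*n) + n) = 16 - 2*((H*n + n²) + n) = 16 - 2*((n² + H*n) + n) = 16 - 2*(n + n² + H*n) = 16 + (-2*n - 2*n² - 2*H*n) = 16 - 2*n - 2*n² - 2*H*n)
B(u) = u + u*(-10 + u) (B(u) = u*(-10 + u) + u = u + u*(-10 + u))
c(-188, -133) + B(-43) = (16 - 2*(-133) - 2*(-133)² - 2*(-188)*(-133)) - 43*(-9 - 43) = (16 + 266 - 2*17689 - 50008) - 43*(-52) = (16 + 266 - 35378 - 50008) + 2236 = -85104 + 2236 = -82868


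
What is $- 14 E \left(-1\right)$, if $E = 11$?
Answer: $154$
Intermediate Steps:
$- 14 E \left(-1\right) = \left(-14\right) 11 \left(-1\right) = \left(-154\right) \left(-1\right) = 154$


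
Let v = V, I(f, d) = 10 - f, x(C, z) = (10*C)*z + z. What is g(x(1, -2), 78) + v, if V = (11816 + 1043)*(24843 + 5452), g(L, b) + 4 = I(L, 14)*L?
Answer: 389562697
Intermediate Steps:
x(C, z) = z + 10*C*z (x(C, z) = 10*C*z + z = z + 10*C*z)
g(L, b) = -4 + L*(10 - L) (g(L, b) = -4 + (10 - L)*L = -4 + L*(10 - L))
V = 389563405 (V = 12859*30295 = 389563405)
v = 389563405
g(x(1, -2), 78) + v = (-4 - (-2*(1 + 10*1))*(-10 - 2*(1 + 10*1))) + 389563405 = (-4 - (-2*(1 + 10))*(-10 - 2*(1 + 10))) + 389563405 = (-4 - (-2*11)*(-10 - 2*11)) + 389563405 = (-4 - 1*(-22)*(-10 - 22)) + 389563405 = (-4 - 1*(-22)*(-32)) + 389563405 = (-4 - 704) + 389563405 = -708 + 389563405 = 389562697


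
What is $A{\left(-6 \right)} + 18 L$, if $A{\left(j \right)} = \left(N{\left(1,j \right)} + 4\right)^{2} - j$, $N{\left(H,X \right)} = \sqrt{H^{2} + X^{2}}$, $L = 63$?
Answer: $1193 + 8 \sqrt{37} \approx 1241.7$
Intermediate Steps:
$A{\left(j \right)} = \left(4 + \sqrt{1 + j^{2}}\right)^{2} - j$ ($A{\left(j \right)} = \left(\sqrt{1^{2} + j^{2}} + 4\right)^{2} - j = \left(\sqrt{1 + j^{2}} + 4\right)^{2} - j = \left(4 + \sqrt{1 + j^{2}}\right)^{2} - j$)
$A{\left(-6 \right)} + 18 L = \left(\left(4 + \sqrt{1 + \left(-6\right)^{2}}\right)^{2} - -6\right) + 18 \cdot 63 = \left(\left(4 + \sqrt{1 + 36}\right)^{2} + 6\right) + 1134 = \left(\left(4 + \sqrt{37}\right)^{2} + 6\right) + 1134 = \left(6 + \left(4 + \sqrt{37}\right)^{2}\right) + 1134 = 1140 + \left(4 + \sqrt{37}\right)^{2}$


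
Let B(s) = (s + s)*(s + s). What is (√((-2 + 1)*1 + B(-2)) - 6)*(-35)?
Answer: 210 - 35*√15 ≈ 74.446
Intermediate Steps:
B(s) = 4*s² (B(s) = (2*s)*(2*s) = 4*s²)
(√((-2 + 1)*1 + B(-2)) - 6)*(-35) = (√((-2 + 1)*1 + 4*(-2)²) - 6)*(-35) = (√(-1*1 + 4*4) - 6)*(-35) = (√(-1 + 16) - 6)*(-35) = (√15 - 6)*(-35) = (-6 + √15)*(-35) = 210 - 35*√15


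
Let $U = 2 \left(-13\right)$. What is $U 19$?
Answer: $-494$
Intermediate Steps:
$U = -26$
$U 19 = \left(-26\right) 19 = -494$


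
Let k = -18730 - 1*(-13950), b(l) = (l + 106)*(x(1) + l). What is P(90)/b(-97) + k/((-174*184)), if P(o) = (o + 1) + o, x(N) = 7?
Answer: -80129/1080540 ≈ -0.074156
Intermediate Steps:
b(l) = (7 + l)*(106 + l) (b(l) = (l + 106)*(7 + l) = (106 + l)*(7 + l) = (7 + l)*(106 + l))
P(o) = 1 + 2*o (P(o) = (1 + o) + o = 1 + 2*o)
k = -4780 (k = -18730 + 13950 = -4780)
P(90)/b(-97) + k/((-174*184)) = (1 + 2*90)/(742 + (-97)**2 + 113*(-97)) - 4780/((-174*184)) = (1 + 180)/(742 + 9409 - 10961) - 4780/(-32016) = 181/(-810) - 4780*(-1/32016) = 181*(-1/810) + 1195/8004 = -181/810 + 1195/8004 = -80129/1080540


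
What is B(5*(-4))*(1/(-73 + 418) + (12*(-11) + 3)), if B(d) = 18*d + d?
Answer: 3382304/69 ≈ 49019.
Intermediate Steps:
B(d) = 19*d
B(5*(-4))*(1/(-73 + 418) + (12*(-11) + 3)) = (19*(5*(-4)))*(1/(-73 + 418) + (12*(-11) + 3)) = (19*(-20))*(1/345 + (-132 + 3)) = -380*(1/345 - 129) = -380*(-44504/345) = 3382304/69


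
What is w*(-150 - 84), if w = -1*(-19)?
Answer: -4446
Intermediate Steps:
w = 19
w*(-150 - 84) = 19*(-150 - 84) = 19*(-234) = -4446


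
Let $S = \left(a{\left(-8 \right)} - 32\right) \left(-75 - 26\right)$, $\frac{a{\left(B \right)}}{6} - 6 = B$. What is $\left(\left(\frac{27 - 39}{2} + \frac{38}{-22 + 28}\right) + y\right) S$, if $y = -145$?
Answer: $- \frac{1928696}{3} \approx -6.429 \cdot 10^{5}$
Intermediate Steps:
$a{\left(B \right)} = 36 + 6 B$
$S = 4444$ ($S = \left(\left(36 + 6 \left(-8\right)\right) - 32\right) \left(-75 - 26\right) = \left(\left(36 - 48\right) - 32\right) \left(-101\right) = \left(-12 - 32\right) \left(-101\right) = \left(-44\right) \left(-101\right) = 4444$)
$\left(\left(\frac{27 - 39}{2} + \frac{38}{-22 + 28}\right) + y\right) S = \left(\left(\frac{27 - 39}{2} + \frac{38}{-22 + 28}\right) - 145\right) 4444 = \left(\left(\left(27 - 39\right) \frac{1}{2} + \frac{38}{6}\right) - 145\right) 4444 = \left(\left(\left(-12\right) \frac{1}{2} + 38 \cdot \frac{1}{6}\right) - 145\right) 4444 = \left(\left(-6 + \frac{19}{3}\right) - 145\right) 4444 = \left(\frac{1}{3} - 145\right) 4444 = \left(- \frac{434}{3}\right) 4444 = - \frac{1928696}{3}$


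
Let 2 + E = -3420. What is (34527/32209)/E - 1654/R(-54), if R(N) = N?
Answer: 91150344517/2975918346 ≈ 30.629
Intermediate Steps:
E = -3422 (E = -2 - 3420 = -3422)
(34527/32209)/E - 1654/R(-54) = (34527/32209)/(-3422) - 1654/(-54) = (34527*(1/32209))*(-1/3422) - 1654*(-1/54) = (34527/32209)*(-1/3422) + 827/27 = -34527/110219198 + 827/27 = 91150344517/2975918346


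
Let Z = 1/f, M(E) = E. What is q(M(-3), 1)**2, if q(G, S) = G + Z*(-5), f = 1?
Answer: 64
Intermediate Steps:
Z = 1 (Z = 1/1 = 1)
q(G, S) = -5 + G (q(G, S) = G + 1*(-5) = G - 5 = -5 + G)
q(M(-3), 1)**2 = (-5 - 3)**2 = (-8)**2 = 64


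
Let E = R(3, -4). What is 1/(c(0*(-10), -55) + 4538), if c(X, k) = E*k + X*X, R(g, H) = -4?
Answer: 1/4758 ≈ 0.00021017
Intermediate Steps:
E = -4
c(X, k) = X**2 - 4*k (c(X, k) = -4*k + X*X = -4*k + X**2 = X**2 - 4*k)
1/(c(0*(-10), -55) + 4538) = 1/(((0*(-10))**2 - 4*(-55)) + 4538) = 1/((0**2 + 220) + 4538) = 1/((0 + 220) + 4538) = 1/(220 + 4538) = 1/4758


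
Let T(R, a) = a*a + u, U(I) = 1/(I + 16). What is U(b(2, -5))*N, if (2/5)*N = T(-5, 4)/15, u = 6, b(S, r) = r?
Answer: ⅓ ≈ 0.33333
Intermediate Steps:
U(I) = 1/(16 + I)
T(R, a) = 6 + a² (T(R, a) = a*a + 6 = a² + 6 = 6 + a²)
N = 11/3 (N = 5*((6 + 4²)/15)/2 = 5*((6 + 16)*(1/15))/2 = 5*(22*(1/15))/2 = (5/2)*(22/15) = 11/3 ≈ 3.6667)
U(b(2, -5))*N = (11/3)/(16 - 5) = (11/3)/11 = (1/11)*(11/3) = ⅓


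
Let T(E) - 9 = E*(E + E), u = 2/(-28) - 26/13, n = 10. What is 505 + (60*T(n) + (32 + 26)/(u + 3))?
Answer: 170397/13 ≈ 13107.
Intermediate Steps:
u = -29/14 (u = 2*(-1/28) - 26*1/13 = -1/14 - 2 = -29/14 ≈ -2.0714)
T(E) = 9 + 2*E² (T(E) = 9 + E*(E + E) = 9 + E*(2*E) = 9 + 2*E²)
505 + (60*T(n) + (32 + 26)/(u + 3)) = 505 + (60*(9 + 2*10²) + (32 + 26)/(-29/14 + 3)) = 505 + (60*(9 + 2*100) + 58/(13/14)) = 505 + (60*(9 + 200) + 58*(14/13)) = 505 + (60*209 + 812/13) = 505 + (12540 + 812/13) = 505 + 163832/13 = 170397/13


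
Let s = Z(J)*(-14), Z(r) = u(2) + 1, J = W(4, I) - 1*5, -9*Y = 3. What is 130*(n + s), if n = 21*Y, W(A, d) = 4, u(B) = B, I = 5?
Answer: -6370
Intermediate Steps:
Y = -⅓ (Y = -⅑*3 = -⅓ ≈ -0.33333)
n = -7 (n = 21*(-⅓) = -7)
J = -1 (J = 4 - 1*5 = 4 - 5 = -1)
Z(r) = 3 (Z(r) = 2 + 1 = 3)
s = -42 (s = 3*(-14) = -42)
130*(n + s) = 130*(-7 - 42) = 130*(-49) = -6370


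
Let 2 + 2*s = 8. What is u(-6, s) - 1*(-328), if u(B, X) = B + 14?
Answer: 336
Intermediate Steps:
s = 3 (s = -1 + (½)*8 = -1 + 4 = 3)
u(B, X) = 14 + B
u(-6, s) - 1*(-328) = (14 - 6) - 1*(-328) = 8 + 328 = 336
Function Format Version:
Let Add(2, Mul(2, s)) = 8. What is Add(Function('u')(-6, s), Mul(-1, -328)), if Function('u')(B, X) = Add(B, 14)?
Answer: 336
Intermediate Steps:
s = 3 (s = Add(-1, Mul(Rational(1, 2), 8)) = Add(-1, 4) = 3)
Function('u')(B, X) = Add(14, B)
Add(Function('u')(-6, s), Mul(-1, -328)) = Add(Add(14, -6), Mul(-1, -328)) = Add(8, 328) = 336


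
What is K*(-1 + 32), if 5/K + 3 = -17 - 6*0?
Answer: -31/4 ≈ -7.7500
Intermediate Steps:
K = -¼ (K = 5/(-3 + (-17 - 6*0)) = 5/(-3 + (-17 + 0)) = 5/(-3 - 17) = 5/(-20) = 5*(-1/20) = -¼ ≈ -0.25000)
K*(-1 + 32) = -(-1 + 32)/4 = -¼*31 = -31/4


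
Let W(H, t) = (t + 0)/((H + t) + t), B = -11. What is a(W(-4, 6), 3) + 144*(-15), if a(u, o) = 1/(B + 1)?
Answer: -21601/10 ≈ -2160.1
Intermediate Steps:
W(H, t) = t/(H + 2*t)
a(u, o) = -1/10 (a(u, o) = 1/(-11 + 1) = 1/(-10) = -1/10)
a(W(-4, 6), 3) + 144*(-15) = -1/10 + 144*(-15) = -1/10 - 2160 = -21601/10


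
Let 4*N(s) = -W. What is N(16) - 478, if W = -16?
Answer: -474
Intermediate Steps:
N(s) = 4 (N(s) = (-1*(-16))/4 = (¼)*16 = 4)
N(16) - 478 = 4 - 478 = -474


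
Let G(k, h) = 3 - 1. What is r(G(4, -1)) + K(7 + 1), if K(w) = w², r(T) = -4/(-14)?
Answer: 450/7 ≈ 64.286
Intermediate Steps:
G(k, h) = 2
r(T) = 2/7 (r(T) = -4*(-1/14) = 2/7)
r(G(4, -1)) + K(7 + 1) = 2/7 + (7 + 1)² = 2/7 + 8² = 2/7 + 64 = 450/7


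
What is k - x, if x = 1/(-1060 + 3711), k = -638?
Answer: -1691339/2651 ≈ -638.00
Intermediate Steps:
x = 1/2651 ≈ 0.00037722
k - x = -638 - 1*1/2651 = -638 - 1/2651 = -1691339/2651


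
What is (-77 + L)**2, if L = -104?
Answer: 32761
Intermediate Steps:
(-77 + L)**2 = (-77 - 104)**2 = (-181)**2 = 32761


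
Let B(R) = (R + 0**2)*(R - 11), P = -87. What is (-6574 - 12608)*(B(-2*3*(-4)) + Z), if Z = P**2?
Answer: -151173342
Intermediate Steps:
B(R) = R*(-11 + R) (B(R) = (R + 0)*(-11 + R) = R*(-11 + R))
Z = 7569 (Z = (-87)**2 = 7569)
(-6574 - 12608)*(B(-2*3*(-4)) + Z) = (-6574 - 12608)*((-2*3*(-4))*(-11 - 2*3*(-4)) + 7569) = -19182*((-6*(-4))*(-11 - 6*(-4)) + 7569) = -19182*(24*(-11 + 24) + 7569) = -19182*(24*13 + 7569) = -19182*(312 + 7569) = -19182*7881 = -151173342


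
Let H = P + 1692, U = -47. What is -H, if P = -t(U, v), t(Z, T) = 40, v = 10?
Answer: -1652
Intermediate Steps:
P = -40 (P = -1*40 = -40)
H = 1652 (H = -40 + 1692 = 1652)
-H = -1*1652 = -1652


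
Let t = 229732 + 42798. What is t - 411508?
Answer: -138978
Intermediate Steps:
t = 272530
t - 411508 = 272530 - 411508 = -138978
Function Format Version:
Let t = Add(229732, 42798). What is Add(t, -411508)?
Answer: -138978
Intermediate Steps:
t = 272530
Add(t, -411508) = Add(272530, -411508) = -138978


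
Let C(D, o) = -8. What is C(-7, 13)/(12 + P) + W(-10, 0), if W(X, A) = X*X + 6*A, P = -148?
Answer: 1701/17 ≈ 100.06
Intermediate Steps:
W(X, A) = X**2 + 6*A
C(-7, 13)/(12 + P) + W(-10, 0) = -8/(12 - 148) + ((-10)**2 + 6*0) = -8/(-136) + (100 + 0) = -1/136*(-8) + 100 = 1/17 + 100 = 1701/17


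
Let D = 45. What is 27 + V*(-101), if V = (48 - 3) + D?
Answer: -9063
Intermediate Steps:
V = 90 (V = (48 - 3) + 45 = 45 + 45 = 90)
27 + V*(-101) = 27 + 90*(-101) = 27 - 9090 = -9063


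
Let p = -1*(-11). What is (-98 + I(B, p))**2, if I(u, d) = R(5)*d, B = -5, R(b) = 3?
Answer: 4225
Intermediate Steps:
p = 11
I(u, d) = 3*d
(-98 + I(B, p))**2 = (-98 + 3*11)**2 = (-98 + 33)**2 = (-65)**2 = 4225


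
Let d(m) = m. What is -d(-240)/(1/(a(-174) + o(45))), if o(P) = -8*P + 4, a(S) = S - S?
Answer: -85440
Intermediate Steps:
a(S) = 0
o(P) = 4 - 8*P
-d(-240)/(1/(a(-174) + o(45))) = -(-240)/(1/(0 + (4 - 8*45))) = -(-240)/(1/(0 + (4 - 360))) = -(-240)/(1/(0 - 356)) = -(-240)/(1/(-356)) = -(-240)/(-1/356) = -(-240)*(-356) = -1*85440 = -85440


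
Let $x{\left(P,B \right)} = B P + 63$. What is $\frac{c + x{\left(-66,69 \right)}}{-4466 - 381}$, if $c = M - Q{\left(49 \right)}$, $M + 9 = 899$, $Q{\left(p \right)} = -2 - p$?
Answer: $\frac{3550}{4847} \approx 0.73241$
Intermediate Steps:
$M = 890$ ($M = -9 + 899 = 890$)
$x{\left(P,B \right)} = 63 + B P$
$c = 941$ ($c = 890 - \left(-2 - 49\right) = 890 - -51 = 890 + 51 = 941$)
$\frac{c + x{\left(-66,69 \right)}}{-4466 - 381} = \frac{941 + \left(63 + 69 \left(-66\right)\right)}{-4466 - 381} = \frac{941 + \left(63 - 4554\right)}{-4847} = \left(941 - 4491\right) \left(- \frac{1}{4847}\right) = \left(-3550\right) \left(- \frac{1}{4847}\right) = \frac{3550}{4847}$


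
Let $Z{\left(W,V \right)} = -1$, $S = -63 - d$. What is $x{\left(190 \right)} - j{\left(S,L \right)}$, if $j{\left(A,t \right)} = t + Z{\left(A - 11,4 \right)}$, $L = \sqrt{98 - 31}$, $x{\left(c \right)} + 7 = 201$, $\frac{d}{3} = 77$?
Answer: $195 - \sqrt{67} \approx 186.81$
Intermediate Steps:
$d = 231$ ($d = 3 \cdot 77 = 231$)
$x{\left(c \right)} = 194$ ($x{\left(c \right)} = -7 + 201 = 194$)
$L = \sqrt{67} \approx 8.1853$
$S = -294$ ($S = -63 - 231 = -294$)
$j{\left(A,t \right)} = -1 + t$ ($j{\left(A,t \right)} = t - 1 = -1 + t$)
$x{\left(190 \right)} - j{\left(S,L \right)} = 194 - \left(-1 + \sqrt{67}\right) = 194 + \left(1 - \sqrt{67}\right) = 195 - \sqrt{67}$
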